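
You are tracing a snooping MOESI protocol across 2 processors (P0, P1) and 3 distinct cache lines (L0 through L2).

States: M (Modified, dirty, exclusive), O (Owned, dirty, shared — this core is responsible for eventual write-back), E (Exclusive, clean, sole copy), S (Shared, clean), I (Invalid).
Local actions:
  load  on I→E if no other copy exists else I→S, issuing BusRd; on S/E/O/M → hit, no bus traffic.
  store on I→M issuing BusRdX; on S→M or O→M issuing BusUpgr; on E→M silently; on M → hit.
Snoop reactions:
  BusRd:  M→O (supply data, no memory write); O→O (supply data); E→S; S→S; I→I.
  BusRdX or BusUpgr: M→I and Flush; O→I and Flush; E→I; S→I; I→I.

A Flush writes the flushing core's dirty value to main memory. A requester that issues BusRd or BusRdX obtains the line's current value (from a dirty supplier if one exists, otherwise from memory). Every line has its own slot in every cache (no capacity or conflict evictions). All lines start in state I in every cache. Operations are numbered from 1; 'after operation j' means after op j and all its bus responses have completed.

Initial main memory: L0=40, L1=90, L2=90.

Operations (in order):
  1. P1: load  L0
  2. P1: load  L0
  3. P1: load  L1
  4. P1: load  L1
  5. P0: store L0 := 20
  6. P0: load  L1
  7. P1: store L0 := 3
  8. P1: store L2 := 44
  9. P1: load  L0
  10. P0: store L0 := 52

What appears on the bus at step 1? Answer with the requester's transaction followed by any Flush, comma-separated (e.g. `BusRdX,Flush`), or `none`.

1. P1: load  L0  bus=[BusRd]  L0: P0=I P1=E  mem[L0]=40
2. P1: load  L0  bus=[-]  L0: P0=I P1=E  mem[L0]=40
3. P1: load  L1  bus=[BusRd]  L1: P0=I P1=E  mem[L1]=90
4. P1: load  L1  bus=[-]  L1: P0=I P1=E  mem[L1]=90
5. P0: store L0 := 20  bus=[BusRdX]  L0: P0=M P1=I  mem[L0]=40
6. P0: load  L1  bus=[BusRd]  L1: P0=S P1=S  mem[L1]=90
7. P1: store L0 := 3  bus=[BusRdX,Flush]  L0: P0=I P1=M  mem[L0]=20
8. P1: store L2 := 44  bus=[BusRdX]  L2: P0=I P1=M  mem[L2]=90
9. P1: load  L0  bus=[-]  L0: P0=I P1=M  mem[L0]=20
10. P0: store L0 := 52  bus=[BusRdX,Flush]  L0: P0=M P1=I  mem[L0]=3

bus = BusRd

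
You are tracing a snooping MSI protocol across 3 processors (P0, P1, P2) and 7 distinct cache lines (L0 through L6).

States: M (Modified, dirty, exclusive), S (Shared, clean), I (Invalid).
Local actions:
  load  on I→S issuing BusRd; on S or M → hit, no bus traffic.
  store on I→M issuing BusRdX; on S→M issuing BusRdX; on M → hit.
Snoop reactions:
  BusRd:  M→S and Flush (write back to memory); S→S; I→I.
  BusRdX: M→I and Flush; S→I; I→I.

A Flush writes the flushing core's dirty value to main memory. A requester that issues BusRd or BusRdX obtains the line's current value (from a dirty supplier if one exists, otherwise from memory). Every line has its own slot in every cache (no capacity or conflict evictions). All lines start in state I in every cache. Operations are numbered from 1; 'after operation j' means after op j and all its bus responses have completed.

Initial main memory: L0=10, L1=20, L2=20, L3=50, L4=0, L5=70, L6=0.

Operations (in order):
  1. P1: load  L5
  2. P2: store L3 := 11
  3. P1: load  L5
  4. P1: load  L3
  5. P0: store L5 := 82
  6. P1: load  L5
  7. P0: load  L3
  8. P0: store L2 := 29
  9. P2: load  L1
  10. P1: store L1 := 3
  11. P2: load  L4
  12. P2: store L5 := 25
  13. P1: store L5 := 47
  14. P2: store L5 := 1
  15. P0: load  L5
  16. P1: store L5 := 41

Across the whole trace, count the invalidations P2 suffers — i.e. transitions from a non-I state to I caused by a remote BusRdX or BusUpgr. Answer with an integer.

invalidations = 3

1. P1: load  L5  bus=[BusRd]  L5: P0=I P1=S P2=I  mem[L5]=70
2. P2: store L3 := 11  bus=[BusRdX]  L3: P0=I P1=I P2=M  mem[L3]=50
3. P1: load  L5  bus=[-]  L5: P0=I P1=S P2=I  mem[L5]=70
4. P1: load  L3  bus=[BusRd,Flush]  L3: P0=I P1=S P2=S  mem[L3]=11
5. P0: store L5 := 82  bus=[BusRdX]  L5: P0=M P1=I P2=I  mem[L5]=70
6. P1: load  L5  bus=[BusRd,Flush]  L5: P0=S P1=S P2=I  mem[L5]=82
7. P0: load  L3  bus=[BusRd]  L3: P0=S P1=S P2=S  mem[L3]=11
8. P0: store L2 := 29  bus=[BusRdX]  L2: P0=M P1=I P2=I  mem[L2]=20
9. P2: load  L1  bus=[BusRd]  L1: P0=I P1=I P2=S  mem[L1]=20
10. P1: store L1 := 3  bus=[BusRdX]  L1: P0=I P1=M P2=I  mem[L1]=20
11. P2: load  L4  bus=[BusRd]  L4: P0=I P1=I P2=S  mem[L4]=0
12. P2: store L5 := 25  bus=[BusRdX]  L5: P0=I P1=I P2=M  mem[L5]=82
13. P1: store L5 := 47  bus=[BusRdX,Flush]  L5: P0=I P1=M P2=I  mem[L5]=25
14. P2: store L5 := 1  bus=[BusRdX,Flush]  L5: P0=I P1=I P2=M  mem[L5]=47
15. P0: load  L5  bus=[BusRd,Flush]  L5: P0=S P1=I P2=S  mem[L5]=1
16. P1: store L5 := 41  bus=[BusRdX]  L5: P0=I P1=M P2=I  mem[L5]=1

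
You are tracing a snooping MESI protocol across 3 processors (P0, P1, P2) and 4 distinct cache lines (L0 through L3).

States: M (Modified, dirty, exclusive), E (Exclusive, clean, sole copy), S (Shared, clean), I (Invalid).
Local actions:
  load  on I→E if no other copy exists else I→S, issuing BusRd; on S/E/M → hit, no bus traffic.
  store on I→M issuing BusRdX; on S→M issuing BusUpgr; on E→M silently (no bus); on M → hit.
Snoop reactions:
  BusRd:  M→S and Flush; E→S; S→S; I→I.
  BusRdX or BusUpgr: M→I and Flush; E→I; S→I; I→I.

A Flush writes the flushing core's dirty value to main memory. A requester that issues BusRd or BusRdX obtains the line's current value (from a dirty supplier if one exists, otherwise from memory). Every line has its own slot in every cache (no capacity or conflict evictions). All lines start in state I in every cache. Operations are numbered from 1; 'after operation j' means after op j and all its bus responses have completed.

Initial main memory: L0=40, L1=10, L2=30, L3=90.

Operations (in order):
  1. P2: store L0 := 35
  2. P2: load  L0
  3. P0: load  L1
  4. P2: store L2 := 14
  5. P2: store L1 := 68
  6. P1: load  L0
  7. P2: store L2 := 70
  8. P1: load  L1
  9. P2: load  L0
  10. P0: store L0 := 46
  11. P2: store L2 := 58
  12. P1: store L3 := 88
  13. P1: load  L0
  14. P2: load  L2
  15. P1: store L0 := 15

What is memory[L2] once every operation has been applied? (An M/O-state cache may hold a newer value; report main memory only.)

memory[L2] = 30

1. P2: store L0 := 35  bus=[BusRdX]  L0: P0=I P1=I P2=M  mem[L0]=40
2. P2: load  L0  bus=[-]  L0: P0=I P1=I P2=M  mem[L0]=40
3. P0: load  L1  bus=[BusRd]  L1: P0=E P1=I P2=I  mem[L1]=10
4. P2: store L2 := 14  bus=[BusRdX]  L2: P0=I P1=I P2=M  mem[L2]=30
5. P2: store L1 := 68  bus=[BusRdX]  L1: P0=I P1=I P2=M  mem[L1]=10
6. P1: load  L0  bus=[BusRd,Flush]  L0: P0=I P1=S P2=S  mem[L0]=35
7. P2: store L2 := 70  bus=[-]  L2: P0=I P1=I P2=M  mem[L2]=30
8. P1: load  L1  bus=[BusRd,Flush]  L1: P0=I P1=S P2=S  mem[L1]=68
9. P2: load  L0  bus=[-]  L0: P0=I P1=S P2=S  mem[L0]=35
10. P0: store L0 := 46  bus=[BusRdX]  L0: P0=M P1=I P2=I  mem[L0]=35
11. P2: store L2 := 58  bus=[-]  L2: P0=I P1=I P2=M  mem[L2]=30
12. P1: store L3 := 88  bus=[BusRdX]  L3: P0=I P1=M P2=I  mem[L3]=90
13. P1: load  L0  bus=[BusRd,Flush]  L0: P0=S P1=S P2=I  mem[L0]=46
14. P2: load  L2  bus=[-]  L2: P0=I P1=I P2=M  mem[L2]=30
15. P1: store L0 := 15  bus=[BusUpgr]  L0: P0=I P1=M P2=I  mem[L0]=46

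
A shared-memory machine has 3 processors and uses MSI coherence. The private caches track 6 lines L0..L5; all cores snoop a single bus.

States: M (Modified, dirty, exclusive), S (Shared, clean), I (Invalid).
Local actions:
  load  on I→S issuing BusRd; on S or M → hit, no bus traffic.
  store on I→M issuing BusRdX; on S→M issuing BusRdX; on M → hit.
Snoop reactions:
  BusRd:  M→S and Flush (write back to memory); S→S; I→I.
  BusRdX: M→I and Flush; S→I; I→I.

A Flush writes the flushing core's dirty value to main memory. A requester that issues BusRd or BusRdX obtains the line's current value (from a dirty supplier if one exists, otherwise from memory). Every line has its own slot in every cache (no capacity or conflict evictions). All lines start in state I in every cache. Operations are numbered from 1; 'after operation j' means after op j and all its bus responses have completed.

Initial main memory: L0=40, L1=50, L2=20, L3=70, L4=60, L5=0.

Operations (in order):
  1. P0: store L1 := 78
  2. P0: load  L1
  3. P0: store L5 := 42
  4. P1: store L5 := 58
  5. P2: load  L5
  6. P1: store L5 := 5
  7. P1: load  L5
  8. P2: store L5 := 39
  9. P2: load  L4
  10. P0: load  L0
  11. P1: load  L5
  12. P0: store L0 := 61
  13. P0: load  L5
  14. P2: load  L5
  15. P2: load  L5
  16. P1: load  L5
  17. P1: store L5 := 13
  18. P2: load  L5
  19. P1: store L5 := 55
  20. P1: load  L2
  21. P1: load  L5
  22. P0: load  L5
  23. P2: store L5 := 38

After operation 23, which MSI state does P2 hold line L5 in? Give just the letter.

step 1: P0: store L1 := 78  ⟶  MII  (L1)  txn=BusRdX  M[L1]=50
step 2: P0: load  L1  ⟶  MII  (L1)  txn=∅  M[L1]=50
step 3: P0: store L5 := 42  ⟶  MII  (L5)  txn=BusRdX  M[L5]=0
step 4: P1: store L5 := 58  ⟶  IMI  (L5)  txn=BusRdX+Flush  M[L5]=42
step 5: P2: load  L5  ⟶  ISS  (L5)  txn=BusRd+Flush  M[L5]=58
step 6: P1: store L5 := 5  ⟶  IMI  (L5)  txn=BusRdX  M[L5]=58
step 7: P1: load  L5  ⟶  IMI  (L5)  txn=∅  M[L5]=58
step 8: P2: store L5 := 39  ⟶  IIM  (L5)  txn=BusRdX+Flush  M[L5]=5
step 9: P2: load  L4  ⟶  IIS  (L4)  txn=BusRd  M[L4]=60
step 10: P0: load  L0  ⟶  SII  (L0)  txn=BusRd  M[L0]=40
step 11: P1: load  L5  ⟶  ISS  (L5)  txn=BusRd+Flush  M[L5]=39
step 12: P0: store L0 := 61  ⟶  MII  (L0)  txn=BusRdX  M[L0]=40
step 13: P0: load  L5  ⟶  SSS  (L5)  txn=BusRd  M[L5]=39
step 14: P2: load  L5  ⟶  SSS  (L5)  txn=∅  M[L5]=39
step 15: P2: load  L5  ⟶  SSS  (L5)  txn=∅  M[L5]=39
step 16: P1: load  L5  ⟶  SSS  (L5)  txn=∅  M[L5]=39
step 17: P1: store L5 := 13  ⟶  IMI  (L5)  txn=BusRdX  M[L5]=39
step 18: P2: load  L5  ⟶  ISS  (L5)  txn=BusRd+Flush  M[L5]=13
step 19: P1: store L5 := 55  ⟶  IMI  (L5)  txn=BusRdX  M[L5]=13
step 20: P1: load  L2  ⟶  ISI  (L2)  txn=BusRd  M[L2]=20
step 21: P1: load  L5  ⟶  IMI  (L5)  txn=∅  M[L5]=13
step 22: P0: load  L5  ⟶  SSI  (L5)  txn=BusRd+Flush  M[L5]=55
step 23: P2: store L5 := 38  ⟶  IIM  (L5)  txn=BusRdX  M[L5]=55

state = M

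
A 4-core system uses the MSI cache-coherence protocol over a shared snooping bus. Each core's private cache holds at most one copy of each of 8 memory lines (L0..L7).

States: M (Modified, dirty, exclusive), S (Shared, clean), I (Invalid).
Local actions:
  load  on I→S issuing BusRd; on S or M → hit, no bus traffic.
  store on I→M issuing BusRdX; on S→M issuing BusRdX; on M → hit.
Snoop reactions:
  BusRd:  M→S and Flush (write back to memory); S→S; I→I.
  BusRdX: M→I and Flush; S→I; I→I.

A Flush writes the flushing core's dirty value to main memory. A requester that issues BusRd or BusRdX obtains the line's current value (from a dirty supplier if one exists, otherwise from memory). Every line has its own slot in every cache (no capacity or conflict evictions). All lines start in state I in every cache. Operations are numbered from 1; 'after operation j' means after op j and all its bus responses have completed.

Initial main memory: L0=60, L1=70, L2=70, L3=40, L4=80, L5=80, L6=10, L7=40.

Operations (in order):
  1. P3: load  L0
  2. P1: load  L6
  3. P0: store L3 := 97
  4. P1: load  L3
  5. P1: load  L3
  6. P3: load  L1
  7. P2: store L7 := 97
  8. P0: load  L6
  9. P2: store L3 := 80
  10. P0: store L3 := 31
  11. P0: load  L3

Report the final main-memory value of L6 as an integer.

1. P3: load  L0  bus=[BusRd]  L0: P0=I P1=I P2=I P3=S  mem[L0]=60
2. P1: load  L6  bus=[BusRd]  L6: P0=I P1=S P2=I P3=I  mem[L6]=10
3. P0: store L3 := 97  bus=[BusRdX]  L3: P0=M P1=I P2=I P3=I  mem[L3]=40
4. P1: load  L3  bus=[BusRd,Flush]  L3: P0=S P1=S P2=I P3=I  mem[L3]=97
5. P1: load  L3  bus=[-]  L3: P0=S P1=S P2=I P3=I  mem[L3]=97
6. P3: load  L1  bus=[BusRd]  L1: P0=I P1=I P2=I P3=S  mem[L1]=70
7. P2: store L7 := 97  bus=[BusRdX]  L7: P0=I P1=I P2=M P3=I  mem[L7]=40
8. P0: load  L6  bus=[BusRd]  L6: P0=S P1=S P2=I P3=I  mem[L6]=10
9. P2: store L3 := 80  bus=[BusRdX]  L3: P0=I P1=I P2=M P3=I  mem[L3]=97
10. P0: store L3 := 31  bus=[BusRdX,Flush]  L3: P0=M P1=I P2=I P3=I  mem[L3]=80
11. P0: load  L3  bus=[-]  L3: P0=M P1=I P2=I P3=I  mem[L3]=80

memory[L6] = 10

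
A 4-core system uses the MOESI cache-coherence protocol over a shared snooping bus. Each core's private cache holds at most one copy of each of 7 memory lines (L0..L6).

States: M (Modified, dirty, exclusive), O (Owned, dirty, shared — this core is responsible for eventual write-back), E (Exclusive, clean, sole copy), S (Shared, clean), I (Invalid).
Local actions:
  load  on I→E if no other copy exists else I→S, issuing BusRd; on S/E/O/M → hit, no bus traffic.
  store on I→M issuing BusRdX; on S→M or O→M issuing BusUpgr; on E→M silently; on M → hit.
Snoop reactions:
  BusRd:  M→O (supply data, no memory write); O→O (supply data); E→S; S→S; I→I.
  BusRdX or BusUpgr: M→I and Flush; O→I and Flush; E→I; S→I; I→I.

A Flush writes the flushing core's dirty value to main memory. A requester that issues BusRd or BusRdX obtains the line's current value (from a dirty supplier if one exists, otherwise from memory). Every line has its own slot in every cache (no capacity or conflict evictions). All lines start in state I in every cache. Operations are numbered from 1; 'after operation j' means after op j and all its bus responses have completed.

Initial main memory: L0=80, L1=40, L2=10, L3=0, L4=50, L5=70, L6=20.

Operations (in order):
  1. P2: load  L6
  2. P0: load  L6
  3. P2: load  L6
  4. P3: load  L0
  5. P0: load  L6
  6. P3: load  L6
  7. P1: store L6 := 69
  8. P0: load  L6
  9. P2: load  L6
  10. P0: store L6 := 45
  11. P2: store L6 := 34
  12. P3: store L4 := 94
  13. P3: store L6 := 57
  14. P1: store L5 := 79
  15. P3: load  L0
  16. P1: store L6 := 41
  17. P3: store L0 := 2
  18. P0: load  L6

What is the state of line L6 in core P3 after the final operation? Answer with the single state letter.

[1] P2: load  L6 | P0:I, P1:I, P2:E(20), P3:I | bus: BusRd
[2] P0: load  L6 | P0:S(20), P1:I, P2:S(20), P3:I | bus: BusRd
[3] P2: load  L6 | P0:S(20), P1:I, P2:S(20), P3:I | bus: none
[4] P3: load  L0 | P0:I, P1:I, P2:I, P3:E(80) | bus: BusRd
[5] P0: load  L6 | P0:S(20), P1:I, P2:S(20), P3:I | bus: none
[6] P3: load  L6 | P0:S(20), P1:I, P2:S(20), P3:S(20) | bus: BusRd
[7] P1: store L6 := 69 | P0:I, P1:M(69), P2:I, P3:I | bus: BusRdX
[8] P0: load  L6 | P0:S(69), P1:O(69), P2:I, P3:I | bus: BusRd
[9] P2: load  L6 | P0:S(69), P1:O(69), P2:S(69), P3:I | bus: BusRd
[10] P0: store L6 := 45 | P0:M(45), P1:I, P2:I, P3:I | bus: BusUpgr,Flush
[11] P2: store L6 := 34 | P0:I, P1:I, P2:M(34), P3:I | bus: BusRdX,Flush
[12] P3: store L4 := 94 | P0:I, P1:I, P2:I, P3:M(94) | bus: BusRdX
[13] P3: store L6 := 57 | P0:I, P1:I, P2:I, P3:M(57) | bus: BusRdX,Flush
[14] P1: store L5 := 79 | P0:I, P1:M(79), P2:I, P3:I | bus: BusRdX
[15] P3: load  L0 | P0:I, P1:I, P2:I, P3:E(80) | bus: none
[16] P1: store L6 := 41 | P0:I, P1:M(41), P2:I, P3:I | bus: BusRdX,Flush
[17] P3: store L0 := 2 | P0:I, P1:I, P2:I, P3:M(2) | bus: none
[18] P0: load  L6 | P0:S(41), P1:O(41), P2:I, P3:I | bus: BusRd

state = I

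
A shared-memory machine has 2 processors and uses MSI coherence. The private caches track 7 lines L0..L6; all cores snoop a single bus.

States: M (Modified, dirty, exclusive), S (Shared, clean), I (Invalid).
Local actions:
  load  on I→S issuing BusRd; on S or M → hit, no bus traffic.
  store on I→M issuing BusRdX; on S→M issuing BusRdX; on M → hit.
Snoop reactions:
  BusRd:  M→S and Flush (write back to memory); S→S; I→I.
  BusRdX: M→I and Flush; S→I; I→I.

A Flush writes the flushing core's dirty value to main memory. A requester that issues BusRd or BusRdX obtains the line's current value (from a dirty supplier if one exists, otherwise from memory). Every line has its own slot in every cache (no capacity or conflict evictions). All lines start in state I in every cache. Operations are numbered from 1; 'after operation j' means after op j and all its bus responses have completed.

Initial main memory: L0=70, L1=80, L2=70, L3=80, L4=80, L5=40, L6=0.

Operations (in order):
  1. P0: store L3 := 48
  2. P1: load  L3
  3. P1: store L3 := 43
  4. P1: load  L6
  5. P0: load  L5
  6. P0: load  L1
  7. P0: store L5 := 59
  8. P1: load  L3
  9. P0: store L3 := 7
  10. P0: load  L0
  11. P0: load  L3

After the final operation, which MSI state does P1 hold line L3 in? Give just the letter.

1. P0: store L3 := 48  bus=[BusRdX]  L3: P0=M P1=I  mem[L3]=80
2. P1: load  L3  bus=[BusRd,Flush]  L3: P0=S P1=S  mem[L3]=48
3. P1: store L3 := 43  bus=[BusRdX]  L3: P0=I P1=M  mem[L3]=48
4. P1: load  L6  bus=[BusRd]  L6: P0=I P1=S  mem[L6]=0
5. P0: load  L5  bus=[BusRd]  L5: P0=S P1=I  mem[L5]=40
6. P0: load  L1  bus=[BusRd]  L1: P0=S P1=I  mem[L1]=80
7. P0: store L5 := 59  bus=[BusRdX]  L5: P0=M P1=I  mem[L5]=40
8. P1: load  L3  bus=[-]  L3: P0=I P1=M  mem[L3]=48
9. P0: store L3 := 7  bus=[BusRdX,Flush]  L3: P0=M P1=I  mem[L3]=43
10. P0: load  L0  bus=[BusRd]  L0: P0=S P1=I  mem[L0]=70
11. P0: load  L3  bus=[-]  L3: P0=M P1=I  mem[L3]=43

state = I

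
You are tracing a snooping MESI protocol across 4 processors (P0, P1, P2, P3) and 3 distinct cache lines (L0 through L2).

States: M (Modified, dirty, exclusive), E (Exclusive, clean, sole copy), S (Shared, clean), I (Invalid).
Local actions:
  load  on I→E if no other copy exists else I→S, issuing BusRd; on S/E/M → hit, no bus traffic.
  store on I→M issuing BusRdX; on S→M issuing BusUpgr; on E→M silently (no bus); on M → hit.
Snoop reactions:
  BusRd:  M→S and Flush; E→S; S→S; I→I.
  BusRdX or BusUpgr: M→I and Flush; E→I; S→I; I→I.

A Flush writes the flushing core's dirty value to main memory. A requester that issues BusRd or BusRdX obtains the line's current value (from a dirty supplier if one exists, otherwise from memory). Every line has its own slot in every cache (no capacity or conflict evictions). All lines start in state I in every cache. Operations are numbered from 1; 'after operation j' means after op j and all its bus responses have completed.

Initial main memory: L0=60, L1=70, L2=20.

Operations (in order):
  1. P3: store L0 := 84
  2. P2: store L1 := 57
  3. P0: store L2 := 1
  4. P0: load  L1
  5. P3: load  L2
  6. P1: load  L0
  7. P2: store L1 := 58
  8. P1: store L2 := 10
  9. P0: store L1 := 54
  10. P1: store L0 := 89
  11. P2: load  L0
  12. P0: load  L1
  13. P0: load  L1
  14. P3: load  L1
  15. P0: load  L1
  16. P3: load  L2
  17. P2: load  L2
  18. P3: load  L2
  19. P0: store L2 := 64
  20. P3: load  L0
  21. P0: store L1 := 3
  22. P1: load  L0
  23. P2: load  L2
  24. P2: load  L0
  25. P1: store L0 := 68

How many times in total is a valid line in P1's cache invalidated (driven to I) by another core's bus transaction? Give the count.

invalidations = 1

1. P3: store L0 := 84  bus=[BusRdX]  L0: P0=I P1=I P2=I P3=M  mem[L0]=60
2. P2: store L1 := 57  bus=[BusRdX]  L1: P0=I P1=I P2=M P3=I  mem[L1]=70
3. P0: store L2 := 1  bus=[BusRdX]  L2: P0=M P1=I P2=I P3=I  mem[L2]=20
4. P0: load  L1  bus=[BusRd,Flush]  L1: P0=S P1=I P2=S P3=I  mem[L1]=57
5. P3: load  L2  bus=[BusRd,Flush]  L2: P0=S P1=I P2=I P3=S  mem[L2]=1
6. P1: load  L0  bus=[BusRd,Flush]  L0: P0=I P1=S P2=I P3=S  mem[L0]=84
7. P2: store L1 := 58  bus=[BusUpgr]  L1: P0=I P1=I P2=M P3=I  mem[L1]=57
8. P1: store L2 := 10  bus=[BusRdX]  L2: P0=I P1=M P2=I P3=I  mem[L2]=1
9. P0: store L1 := 54  bus=[BusRdX,Flush]  L1: P0=M P1=I P2=I P3=I  mem[L1]=58
10. P1: store L0 := 89  bus=[BusUpgr]  L0: P0=I P1=M P2=I P3=I  mem[L0]=84
11. P2: load  L0  bus=[BusRd,Flush]  L0: P0=I P1=S P2=S P3=I  mem[L0]=89
12. P0: load  L1  bus=[-]  L1: P0=M P1=I P2=I P3=I  mem[L1]=58
13. P0: load  L1  bus=[-]  L1: P0=M P1=I P2=I P3=I  mem[L1]=58
14. P3: load  L1  bus=[BusRd,Flush]  L1: P0=S P1=I P2=I P3=S  mem[L1]=54
15. P0: load  L1  bus=[-]  L1: P0=S P1=I P2=I P3=S  mem[L1]=54
16. P3: load  L2  bus=[BusRd,Flush]  L2: P0=I P1=S P2=I P3=S  mem[L2]=10
17. P2: load  L2  bus=[BusRd]  L2: P0=I P1=S P2=S P3=S  mem[L2]=10
18. P3: load  L2  bus=[-]  L2: P0=I P1=S P2=S P3=S  mem[L2]=10
19. P0: store L2 := 64  bus=[BusRdX]  L2: P0=M P1=I P2=I P3=I  mem[L2]=10
20. P3: load  L0  bus=[BusRd]  L0: P0=I P1=S P2=S P3=S  mem[L0]=89
21. P0: store L1 := 3  bus=[BusUpgr]  L1: P0=M P1=I P2=I P3=I  mem[L1]=54
22. P1: load  L0  bus=[-]  L0: P0=I P1=S P2=S P3=S  mem[L0]=89
23. P2: load  L2  bus=[BusRd,Flush]  L2: P0=S P1=I P2=S P3=I  mem[L2]=64
24. P2: load  L0  bus=[-]  L0: P0=I P1=S P2=S P3=S  mem[L0]=89
25. P1: store L0 := 68  bus=[BusUpgr]  L0: P0=I P1=M P2=I P3=I  mem[L0]=89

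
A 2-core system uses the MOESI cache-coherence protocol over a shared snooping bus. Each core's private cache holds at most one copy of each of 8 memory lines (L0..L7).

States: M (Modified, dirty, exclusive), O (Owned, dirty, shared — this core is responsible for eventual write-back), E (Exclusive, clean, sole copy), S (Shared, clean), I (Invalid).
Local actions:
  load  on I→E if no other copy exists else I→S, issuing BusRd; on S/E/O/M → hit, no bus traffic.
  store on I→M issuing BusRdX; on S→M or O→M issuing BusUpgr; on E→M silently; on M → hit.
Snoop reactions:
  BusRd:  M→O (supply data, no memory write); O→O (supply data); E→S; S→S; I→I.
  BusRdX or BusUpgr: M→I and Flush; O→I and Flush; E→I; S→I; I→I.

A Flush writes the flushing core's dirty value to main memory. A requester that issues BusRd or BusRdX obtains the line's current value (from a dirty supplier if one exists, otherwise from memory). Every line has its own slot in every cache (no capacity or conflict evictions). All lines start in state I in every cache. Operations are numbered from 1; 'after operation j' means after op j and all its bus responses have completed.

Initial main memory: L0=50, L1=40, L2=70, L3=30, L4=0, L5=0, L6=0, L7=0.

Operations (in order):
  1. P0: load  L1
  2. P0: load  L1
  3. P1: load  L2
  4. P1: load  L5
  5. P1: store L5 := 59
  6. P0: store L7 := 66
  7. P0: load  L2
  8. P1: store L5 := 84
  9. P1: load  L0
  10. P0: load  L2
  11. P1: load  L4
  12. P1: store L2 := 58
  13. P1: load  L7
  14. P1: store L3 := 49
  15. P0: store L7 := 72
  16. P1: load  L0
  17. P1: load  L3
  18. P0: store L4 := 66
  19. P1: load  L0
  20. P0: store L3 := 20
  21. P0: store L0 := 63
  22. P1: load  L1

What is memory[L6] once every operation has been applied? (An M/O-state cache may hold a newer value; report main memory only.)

1. P0: load  L1  bus=[BusRd]  L1: P0=E P1=I  mem[L1]=40
2. P0: load  L1  bus=[-]  L1: P0=E P1=I  mem[L1]=40
3. P1: load  L2  bus=[BusRd]  L2: P0=I P1=E  mem[L2]=70
4. P1: load  L5  bus=[BusRd]  L5: P0=I P1=E  mem[L5]=0
5. P1: store L5 := 59  bus=[-]  L5: P0=I P1=M  mem[L5]=0
6. P0: store L7 := 66  bus=[BusRdX]  L7: P0=M P1=I  mem[L7]=0
7. P0: load  L2  bus=[BusRd]  L2: P0=S P1=S  mem[L2]=70
8. P1: store L5 := 84  bus=[-]  L5: P0=I P1=M  mem[L5]=0
9. P1: load  L0  bus=[BusRd]  L0: P0=I P1=E  mem[L0]=50
10. P0: load  L2  bus=[-]  L2: P0=S P1=S  mem[L2]=70
11. P1: load  L4  bus=[BusRd]  L4: P0=I P1=E  mem[L4]=0
12. P1: store L2 := 58  bus=[BusUpgr]  L2: P0=I P1=M  mem[L2]=70
13. P1: load  L7  bus=[BusRd]  L7: P0=O P1=S  mem[L7]=0
14. P1: store L3 := 49  bus=[BusRdX]  L3: P0=I P1=M  mem[L3]=30
15. P0: store L7 := 72  bus=[BusUpgr]  L7: P0=M P1=I  mem[L7]=0
16. P1: load  L0  bus=[-]  L0: P0=I P1=E  mem[L0]=50
17. P1: load  L3  bus=[-]  L3: P0=I P1=M  mem[L3]=30
18. P0: store L4 := 66  bus=[BusRdX]  L4: P0=M P1=I  mem[L4]=0
19. P1: load  L0  bus=[-]  L0: P0=I P1=E  mem[L0]=50
20. P0: store L3 := 20  bus=[BusRdX,Flush]  L3: P0=M P1=I  mem[L3]=49
21. P0: store L0 := 63  bus=[BusRdX]  L0: P0=M P1=I  mem[L0]=50
22. P1: load  L1  bus=[BusRd]  L1: P0=S P1=S  mem[L1]=40

memory[L6] = 0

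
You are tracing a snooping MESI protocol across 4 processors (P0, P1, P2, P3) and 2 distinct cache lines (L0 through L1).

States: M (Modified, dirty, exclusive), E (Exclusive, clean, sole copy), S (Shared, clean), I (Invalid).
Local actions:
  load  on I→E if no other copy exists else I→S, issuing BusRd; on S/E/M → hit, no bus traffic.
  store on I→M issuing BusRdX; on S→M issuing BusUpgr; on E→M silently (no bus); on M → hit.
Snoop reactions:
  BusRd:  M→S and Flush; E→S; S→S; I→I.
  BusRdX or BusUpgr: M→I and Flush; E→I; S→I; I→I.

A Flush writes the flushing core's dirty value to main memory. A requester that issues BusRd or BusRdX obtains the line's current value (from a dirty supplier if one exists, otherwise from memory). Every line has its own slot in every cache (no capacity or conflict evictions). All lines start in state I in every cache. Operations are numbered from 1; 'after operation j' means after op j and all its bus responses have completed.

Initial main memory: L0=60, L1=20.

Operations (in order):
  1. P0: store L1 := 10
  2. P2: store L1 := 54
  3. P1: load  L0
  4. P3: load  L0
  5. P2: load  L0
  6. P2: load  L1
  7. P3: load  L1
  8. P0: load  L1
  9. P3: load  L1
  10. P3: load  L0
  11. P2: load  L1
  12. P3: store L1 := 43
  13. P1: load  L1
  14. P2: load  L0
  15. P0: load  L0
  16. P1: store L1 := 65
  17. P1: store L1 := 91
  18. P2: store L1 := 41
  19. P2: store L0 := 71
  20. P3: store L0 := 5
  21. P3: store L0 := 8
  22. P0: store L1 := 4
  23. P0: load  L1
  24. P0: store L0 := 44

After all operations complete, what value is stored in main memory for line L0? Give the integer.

step 1: P0: store L1 := 10  ⟶  MIII  (L1)  txn=BusRdX  M[L1]=20
step 2: P2: store L1 := 54  ⟶  IIMI  (L1)  txn=BusRdX+Flush  M[L1]=10
step 3: P1: load  L0  ⟶  IEII  (L0)  txn=BusRd  M[L0]=60
step 4: P3: load  L0  ⟶  ISIS  (L0)  txn=BusRd  M[L0]=60
step 5: P2: load  L0  ⟶  ISSS  (L0)  txn=BusRd  M[L0]=60
step 6: P2: load  L1  ⟶  IIMI  (L1)  txn=∅  M[L1]=10
step 7: P3: load  L1  ⟶  IISS  (L1)  txn=BusRd+Flush  M[L1]=54
step 8: P0: load  L1  ⟶  SISS  (L1)  txn=BusRd  M[L1]=54
step 9: P3: load  L1  ⟶  SISS  (L1)  txn=∅  M[L1]=54
step 10: P3: load  L0  ⟶  ISSS  (L0)  txn=∅  M[L0]=60
step 11: P2: load  L1  ⟶  SISS  (L1)  txn=∅  M[L1]=54
step 12: P3: store L1 := 43  ⟶  IIIM  (L1)  txn=BusUpgr  M[L1]=54
step 13: P1: load  L1  ⟶  ISIS  (L1)  txn=BusRd+Flush  M[L1]=43
step 14: P2: load  L0  ⟶  ISSS  (L0)  txn=∅  M[L0]=60
step 15: P0: load  L0  ⟶  SSSS  (L0)  txn=BusRd  M[L0]=60
step 16: P1: store L1 := 65  ⟶  IMII  (L1)  txn=BusUpgr  M[L1]=43
step 17: P1: store L1 := 91  ⟶  IMII  (L1)  txn=∅  M[L1]=43
step 18: P2: store L1 := 41  ⟶  IIMI  (L1)  txn=BusRdX+Flush  M[L1]=91
step 19: P2: store L0 := 71  ⟶  IIMI  (L0)  txn=BusUpgr  M[L0]=60
step 20: P3: store L0 := 5  ⟶  IIIM  (L0)  txn=BusRdX+Flush  M[L0]=71
step 21: P3: store L0 := 8  ⟶  IIIM  (L0)  txn=∅  M[L0]=71
step 22: P0: store L1 := 4  ⟶  MIII  (L1)  txn=BusRdX+Flush  M[L1]=41
step 23: P0: load  L1  ⟶  MIII  (L1)  txn=∅  M[L1]=41
step 24: P0: store L0 := 44  ⟶  MIII  (L0)  txn=BusRdX+Flush  M[L0]=8

memory[L0] = 8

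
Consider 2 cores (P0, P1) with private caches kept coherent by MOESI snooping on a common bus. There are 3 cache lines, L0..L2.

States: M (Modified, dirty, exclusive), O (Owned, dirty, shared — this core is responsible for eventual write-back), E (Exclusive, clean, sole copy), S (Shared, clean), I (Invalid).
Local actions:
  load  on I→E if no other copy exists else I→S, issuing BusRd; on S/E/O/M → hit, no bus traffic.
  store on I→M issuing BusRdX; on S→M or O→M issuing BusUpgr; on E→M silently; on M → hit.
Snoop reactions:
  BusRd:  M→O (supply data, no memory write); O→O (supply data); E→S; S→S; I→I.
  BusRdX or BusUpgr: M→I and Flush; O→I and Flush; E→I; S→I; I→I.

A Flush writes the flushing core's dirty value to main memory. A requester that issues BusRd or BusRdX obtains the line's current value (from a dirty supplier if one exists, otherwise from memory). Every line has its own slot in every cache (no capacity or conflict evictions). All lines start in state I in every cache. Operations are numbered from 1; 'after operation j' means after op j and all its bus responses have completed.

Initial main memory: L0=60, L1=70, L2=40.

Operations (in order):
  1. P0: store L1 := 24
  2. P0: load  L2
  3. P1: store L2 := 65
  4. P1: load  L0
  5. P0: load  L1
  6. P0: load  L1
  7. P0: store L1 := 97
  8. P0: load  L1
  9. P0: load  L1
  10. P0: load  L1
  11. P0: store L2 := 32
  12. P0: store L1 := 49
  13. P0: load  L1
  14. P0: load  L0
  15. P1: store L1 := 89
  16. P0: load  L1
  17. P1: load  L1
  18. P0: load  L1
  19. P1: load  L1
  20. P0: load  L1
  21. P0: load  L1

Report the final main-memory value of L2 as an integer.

  op1 P0: store L1 := 24 → M/I on L1; bus BusRdX; mem=70
  op2 P0: load  L2 → E/I on L2; bus BusRd; mem=40
  op3 P1: store L2 := 65 → I/M on L2; bus BusRdX; mem=40
  op4 P1: load  L0 → I/E on L0; bus BusRd; mem=60
  op5 P0: load  L1 → M/I on L1; bus (none); mem=70
  op6 P0: load  L1 → M/I on L1; bus (none); mem=70
  op7 P0: store L1 := 97 → M/I on L1; bus (none); mem=70
  op8 P0: load  L1 → M/I on L1; bus (none); mem=70
  op9 P0: load  L1 → M/I on L1; bus (none); mem=70
  op10 P0: load  L1 → M/I on L1; bus (none); mem=70
  op11 P0: store L2 := 32 → M/I on L2; bus BusRdX Flush; mem=65
  op12 P0: store L1 := 49 → M/I on L1; bus (none); mem=70
  op13 P0: load  L1 → M/I on L1; bus (none); mem=70
  op14 P0: load  L0 → S/S on L0; bus BusRd; mem=60
  op15 P1: store L1 := 89 → I/M on L1; bus BusRdX Flush; mem=49
  op16 P0: load  L1 → S/O on L1; bus BusRd; mem=49
  op17 P1: load  L1 → S/O on L1; bus (none); mem=49
  op18 P0: load  L1 → S/O on L1; bus (none); mem=49
  op19 P1: load  L1 → S/O on L1; bus (none); mem=49
  op20 P0: load  L1 → S/O on L1; bus (none); mem=49
  op21 P0: load  L1 → S/O on L1; bus (none); mem=49

memory[L2] = 65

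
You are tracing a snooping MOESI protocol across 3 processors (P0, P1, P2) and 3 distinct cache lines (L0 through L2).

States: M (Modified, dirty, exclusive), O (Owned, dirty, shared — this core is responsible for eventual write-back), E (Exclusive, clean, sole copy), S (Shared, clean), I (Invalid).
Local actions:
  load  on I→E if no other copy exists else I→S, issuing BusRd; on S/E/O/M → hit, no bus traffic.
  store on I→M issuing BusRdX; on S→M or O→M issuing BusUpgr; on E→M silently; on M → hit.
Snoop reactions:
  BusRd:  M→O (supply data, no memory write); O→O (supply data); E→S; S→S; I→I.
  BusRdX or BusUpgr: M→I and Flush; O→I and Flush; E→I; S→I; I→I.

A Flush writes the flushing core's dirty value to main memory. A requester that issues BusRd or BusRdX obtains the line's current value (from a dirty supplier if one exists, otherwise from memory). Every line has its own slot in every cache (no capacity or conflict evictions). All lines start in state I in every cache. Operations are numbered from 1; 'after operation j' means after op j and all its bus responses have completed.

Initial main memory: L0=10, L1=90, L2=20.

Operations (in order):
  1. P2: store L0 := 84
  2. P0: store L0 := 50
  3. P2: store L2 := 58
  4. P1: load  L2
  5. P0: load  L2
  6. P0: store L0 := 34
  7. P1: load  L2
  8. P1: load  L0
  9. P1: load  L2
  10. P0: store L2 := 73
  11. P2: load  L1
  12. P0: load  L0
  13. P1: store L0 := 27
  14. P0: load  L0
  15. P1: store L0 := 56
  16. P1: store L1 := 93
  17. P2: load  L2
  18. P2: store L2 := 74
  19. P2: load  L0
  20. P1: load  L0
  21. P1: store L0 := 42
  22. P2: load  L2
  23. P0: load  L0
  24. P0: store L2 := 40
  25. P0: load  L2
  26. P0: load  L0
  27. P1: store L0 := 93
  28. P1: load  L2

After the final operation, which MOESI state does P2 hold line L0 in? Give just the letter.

1. P2: store L0 := 84  bus=[BusRdX]  L0: P0=I P1=I P2=M  mem[L0]=10
2. P0: store L0 := 50  bus=[BusRdX,Flush]  L0: P0=M P1=I P2=I  mem[L0]=84
3. P2: store L2 := 58  bus=[BusRdX]  L2: P0=I P1=I P2=M  mem[L2]=20
4. P1: load  L2  bus=[BusRd]  L2: P0=I P1=S P2=O  mem[L2]=20
5. P0: load  L2  bus=[BusRd]  L2: P0=S P1=S P2=O  mem[L2]=20
6. P0: store L0 := 34  bus=[-]  L0: P0=M P1=I P2=I  mem[L0]=84
7. P1: load  L2  bus=[-]  L2: P0=S P1=S P2=O  mem[L2]=20
8. P1: load  L0  bus=[BusRd]  L0: P0=O P1=S P2=I  mem[L0]=84
9. P1: load  L2  bus=[-]  L2: P0=S P1=S P2=O  mem[L2]=20
10. P0: store L2 := 73  bus=[BusUpgr,Flush]  L2: P0=M P1=I P2=I  mem[L2]=58
11. P2: load  L1  bus=[BusRd]  L1: P0=I P1=I P2=E  mem[L1]=90
12. P0: load  L0  bus=[-]  L0: P0=O P1=S P2=I  mem[L0]=84
13. P1: store L0 := 27  bus=[BusUpgr,Flush]  L0: P0=I P1=M P2=I  mem[L0]=34
14. P0: load  L0  bus=[BusRd]  L0: P0=S P1=O P2=I  mem[L0]=34
15. P1: store L0 := 56  bus=[BusUpgr]  L0: P0=I P1=M P2=I  mem[L0]=34
16. P1: store L1 := 93  bus=[BusRdX]  L1: P0=I P1=M P2=I  mem[L1]=90
17. P2: load  L2  bus=[BusRd]  L2: P0=O P1=I P2=S  mem[L2]=58
18. P2: store L2 := 74  bus=[BusUpgr,Flush]  L2: P0=I P1=I P2=M  mem[L2]=73
19. P2: load  L0  bus=[BusRd]  L0: P0=I P1=O P2=S  mem[L0]=34
20. P1: load  L0  bus=[-]  L0: P0=I P1=O P2=S  mem[L0]=34
21. P1: store L0 := 42  bus=[BusUpgr]  L0: P0=I P1=M P2=I  mem[L0]=34
22. P2: load  L2  bus=[-]  L2: P0=I P1=I P2=M  mem[L2]=73
23. P0: load  L0  bus=[BusRd]  L0: P0=S P1=O P2=I  mem[L0]=34
24. P0: store L2 := 40  bus=[BusRdX,Flush]  L2: P0=M P1=I P2=I  mem[L2]=74
25. P0: load  L2  bus=[-]  L2: P0=M P1=I P2=I  mem[L2]=74
26. P0: load  L0  bus=[-]  L0: P0=S P1=O P2=I  mem[L0]=34
27. P1: store L0 := 93  bus=[BusUpgr]  L0: P0=I P1=M P2=I  mem[L0]=34
28. P1: load  L2  bus=[BusRd]  L2: P0=O P1=S P2=I  mem[L2]=74

state = I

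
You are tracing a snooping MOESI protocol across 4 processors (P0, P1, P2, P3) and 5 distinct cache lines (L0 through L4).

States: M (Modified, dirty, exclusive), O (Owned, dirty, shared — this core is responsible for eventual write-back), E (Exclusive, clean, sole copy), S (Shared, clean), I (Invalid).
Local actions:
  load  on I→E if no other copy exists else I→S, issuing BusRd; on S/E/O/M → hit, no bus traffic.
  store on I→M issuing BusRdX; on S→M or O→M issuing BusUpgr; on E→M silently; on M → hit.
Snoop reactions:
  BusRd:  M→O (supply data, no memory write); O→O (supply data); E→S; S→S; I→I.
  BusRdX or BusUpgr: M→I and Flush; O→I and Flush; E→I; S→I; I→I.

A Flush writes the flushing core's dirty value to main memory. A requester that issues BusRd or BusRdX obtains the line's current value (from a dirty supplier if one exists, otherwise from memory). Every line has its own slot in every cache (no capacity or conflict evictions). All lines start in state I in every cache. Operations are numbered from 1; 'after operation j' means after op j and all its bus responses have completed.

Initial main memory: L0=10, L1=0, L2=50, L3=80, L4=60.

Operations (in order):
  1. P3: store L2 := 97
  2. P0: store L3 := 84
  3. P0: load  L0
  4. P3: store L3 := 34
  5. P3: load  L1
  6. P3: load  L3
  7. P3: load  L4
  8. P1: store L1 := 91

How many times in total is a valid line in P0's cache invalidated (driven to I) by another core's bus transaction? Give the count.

1. P3: store L2 := 97  bus=[BusRdX]  L2: P0=I P1=I P2=I P3=M  mem[L2]=50
2. P0: store L3 := 84  bus=[BusRdX]  L3: P0=M P1=I P2=I P3=I  mem[L3]=80
3. P0: load  L0  bus=[BusRd]  L0: P0=E P1=I P2=I P3=I  mem[L0]=10
4. P3: store L3 := 34  bus=[BusRdX,Flush]  L3: P0=I P1=I P2=I P3=M  mem[L3]=84
5. P3: load  L1  bus=[BusRd]  L1: P0=I P1=I P2=I P3=E  mem[L1]=0
6. P3: load  L3  bus=[-]  L3: P0=I P1=I P2=I P3=M  mem[L3]=84
7. P3: load  L4  bus=[BusRd]  L4: P0=I P1=I P2=I P3=E  mem[L4]=60
8. P1: store L1 := 91  bus=[BusRdX]  L1: P0=I P1=M P2=I P3=I  mem[L1]=0

invalidations = 1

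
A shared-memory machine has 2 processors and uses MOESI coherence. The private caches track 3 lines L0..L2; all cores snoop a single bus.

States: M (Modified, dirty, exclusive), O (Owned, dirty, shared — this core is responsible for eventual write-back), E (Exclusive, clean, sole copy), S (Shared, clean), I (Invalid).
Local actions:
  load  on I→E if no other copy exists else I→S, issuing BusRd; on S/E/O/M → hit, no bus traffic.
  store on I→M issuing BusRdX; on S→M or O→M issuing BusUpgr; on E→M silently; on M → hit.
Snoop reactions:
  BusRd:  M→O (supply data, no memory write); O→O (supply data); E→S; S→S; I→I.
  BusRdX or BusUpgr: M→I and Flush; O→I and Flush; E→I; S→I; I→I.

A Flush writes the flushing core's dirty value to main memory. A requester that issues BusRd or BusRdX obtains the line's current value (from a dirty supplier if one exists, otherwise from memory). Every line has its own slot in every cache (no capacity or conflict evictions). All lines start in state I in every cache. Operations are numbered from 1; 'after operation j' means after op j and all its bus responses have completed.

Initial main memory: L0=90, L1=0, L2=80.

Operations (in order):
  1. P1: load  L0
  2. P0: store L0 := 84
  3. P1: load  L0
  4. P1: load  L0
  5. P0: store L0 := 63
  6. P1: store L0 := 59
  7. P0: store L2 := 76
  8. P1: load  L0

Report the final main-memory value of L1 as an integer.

memory[L1] = 0

  op1 P1: load  L0 → I/E on L0; bus BusRd; mem=90
  op2 P0: store L0 := 84 → M/I on L0; bus BusRdX; mem=90
  op3 P1: load  L0 → O/S on L0; bus BusRd; mem=90
  op4 P1: load  L0 → O/S on L0; bus (none); mem=90
  op5 P0: store L0 := 63 → M/I on L0; bus BusUpgr; mem=90
  op6 P1: store L0 := 59 → I/M on L0; bus BusRdX Flush; mem=63
  op7 P0: store L2 := 76 → M/I on L2; bus BusRdX; mem=80
  op8 P1: load  L0 → I/M on L0; bus (none); mem=63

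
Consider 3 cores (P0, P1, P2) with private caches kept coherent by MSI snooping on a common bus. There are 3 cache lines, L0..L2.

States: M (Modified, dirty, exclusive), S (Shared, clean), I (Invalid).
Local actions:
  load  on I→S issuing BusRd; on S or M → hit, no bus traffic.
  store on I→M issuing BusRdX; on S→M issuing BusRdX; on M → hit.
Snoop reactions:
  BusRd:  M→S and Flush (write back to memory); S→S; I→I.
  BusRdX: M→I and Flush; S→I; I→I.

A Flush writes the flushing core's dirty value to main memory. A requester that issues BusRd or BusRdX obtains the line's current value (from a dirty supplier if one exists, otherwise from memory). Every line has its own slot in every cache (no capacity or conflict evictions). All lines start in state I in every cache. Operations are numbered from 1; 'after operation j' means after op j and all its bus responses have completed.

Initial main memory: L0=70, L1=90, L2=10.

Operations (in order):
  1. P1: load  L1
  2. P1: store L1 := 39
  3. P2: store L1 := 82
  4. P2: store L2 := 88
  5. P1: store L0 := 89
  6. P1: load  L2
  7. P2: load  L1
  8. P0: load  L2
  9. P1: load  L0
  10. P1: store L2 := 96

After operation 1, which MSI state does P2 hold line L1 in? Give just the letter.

[1] P1: load  L1 | P0:I, P1:S(90), P2:I | bus: BusRd
[2] P1: store L1 := 39 | P0:I, P1:M(39), P2:I | bus: BusRdX
[3] P2: store L1 := 82 | P0:I, P1:I, P2:M(82) | bus: BusRdX,Flush
[4] P2: store L2 := 88 | P0:I, P1:I, P2:M(88) | bus: BusRdX
[5] P1: store L0 := 89 | P0:I, P1:M(89), P2:I | bus: BusRdX
[6] P1: load  L2 | P0:I, P1:S(88), P2:S(88) | bus: BusRd,Flush
[7] P2: load  L1 | P0:I, P1:I, P2:M(82) | bus: none
[8] P0: load  L2 | P0:S(88), P1:S(88), P2:S(88) | bus: BusRd
[9] P1: load  L0 | P0:I, P1:M(89), P2:I | bus: none
[10] P1: store L2 := 96 | P0:I, P1:M(96), P2:I | bus: BusRdX

state = I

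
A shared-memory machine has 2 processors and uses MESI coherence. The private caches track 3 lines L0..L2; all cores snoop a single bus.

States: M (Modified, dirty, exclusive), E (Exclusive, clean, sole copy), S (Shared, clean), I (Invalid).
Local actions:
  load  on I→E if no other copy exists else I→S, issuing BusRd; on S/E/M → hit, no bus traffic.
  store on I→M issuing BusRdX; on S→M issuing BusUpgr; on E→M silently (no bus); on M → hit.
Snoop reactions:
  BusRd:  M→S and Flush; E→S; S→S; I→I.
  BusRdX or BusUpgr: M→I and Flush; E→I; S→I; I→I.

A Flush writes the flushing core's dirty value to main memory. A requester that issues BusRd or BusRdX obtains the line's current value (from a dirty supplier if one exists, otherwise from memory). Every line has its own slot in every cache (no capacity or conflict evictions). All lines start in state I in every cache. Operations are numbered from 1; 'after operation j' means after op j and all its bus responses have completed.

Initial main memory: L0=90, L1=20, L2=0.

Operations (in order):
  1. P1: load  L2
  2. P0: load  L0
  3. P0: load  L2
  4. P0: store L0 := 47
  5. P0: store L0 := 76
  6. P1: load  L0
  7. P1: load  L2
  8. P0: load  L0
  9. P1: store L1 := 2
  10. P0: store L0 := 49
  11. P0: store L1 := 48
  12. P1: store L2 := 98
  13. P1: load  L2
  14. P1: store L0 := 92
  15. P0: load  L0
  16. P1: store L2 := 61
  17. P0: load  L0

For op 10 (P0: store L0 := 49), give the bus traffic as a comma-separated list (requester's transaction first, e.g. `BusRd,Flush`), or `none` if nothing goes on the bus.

[1] P1: load  L2 | P0:I, P1:E(0) | bus: BusRd
[2] P0: load  L0 | P0:E(90), P1:I | bus: BusRd
[3] P0: load  L2 | P0:S(0), P1:S(0) | bus: BusRd
[4] P0: store L0 := 47 | P0:M(47), P1:I | bus: none
[5] P0: store L0 := 76 | P0:M(76), P1:I | bus: none
[6] P1: load  L0 | P0:S(76), P1:S(76) | bus: BusRd,Flush
[7] P1: load  L2 | P0:S(0), P1:S(0) | bus: none
[8] P0: load  L0 | P0:S(76), P1:S(76) | bus: none
[9] P1: store L1 := 2 | P0:I, P1:M(2) | bus: BusRdX
[10] P0: store L0 := 49 | P0:M(49), P1:I | bus: BusUpgr
[11] P0: store L1 := 48 | P0:M(48), P1:I | bus: BusRdX,Flush
[12] P1: store L2 := 98 | P0:I, P1:M(98) | bus: BusUpgr
[13] P1: load  L2 | P0:I, P1:M(98) | bus: none
[14] P1: store L0 := 92 | P0:I, P1:M(92) | bus: BusRdX,Flush
[15] P0: load  L0 | P0:S(92), P1:S(92) | bus: BusRd,Flush
[16] P1: store L2 := 61 | P0:I, P1:M(61) | bus: none
[17] P0: load  L0 | P0:S(92), P1:S(92) | bus: none

bus = BusUpgr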